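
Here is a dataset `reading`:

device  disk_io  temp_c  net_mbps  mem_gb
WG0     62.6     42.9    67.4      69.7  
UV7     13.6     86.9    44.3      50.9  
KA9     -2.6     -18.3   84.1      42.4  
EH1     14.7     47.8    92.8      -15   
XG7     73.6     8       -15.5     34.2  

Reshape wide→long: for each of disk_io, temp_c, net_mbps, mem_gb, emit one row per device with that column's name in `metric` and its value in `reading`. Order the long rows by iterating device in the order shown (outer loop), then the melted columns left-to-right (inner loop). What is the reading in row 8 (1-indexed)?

20 rows total (5 × 4). Row 8: index ⌊(8-1)/4⌋ = 1 into device → UV7; (8-1) mod 4 = 3 into the melted columns → mem_gb.
So row 8 is (UV7, mem_gb, 50.9); reading = 50.9.

50.9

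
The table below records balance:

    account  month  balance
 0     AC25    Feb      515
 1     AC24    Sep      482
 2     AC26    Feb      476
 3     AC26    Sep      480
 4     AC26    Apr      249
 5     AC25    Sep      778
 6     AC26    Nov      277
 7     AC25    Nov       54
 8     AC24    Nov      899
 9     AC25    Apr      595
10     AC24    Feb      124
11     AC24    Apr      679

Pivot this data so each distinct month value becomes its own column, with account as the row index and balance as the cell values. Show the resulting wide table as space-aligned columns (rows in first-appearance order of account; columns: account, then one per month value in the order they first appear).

Columns: account plus the 4 distinct month values (Feb, Sep, Apr, Nov).
For example, row AC25 column Feb takes balance=515 from the long row (AC25, Feb).

account  Feb  Sep  Apr  Nov
AC25     515  778  595  54 
AC24     124  482  679  899
AC26     476  480  249  277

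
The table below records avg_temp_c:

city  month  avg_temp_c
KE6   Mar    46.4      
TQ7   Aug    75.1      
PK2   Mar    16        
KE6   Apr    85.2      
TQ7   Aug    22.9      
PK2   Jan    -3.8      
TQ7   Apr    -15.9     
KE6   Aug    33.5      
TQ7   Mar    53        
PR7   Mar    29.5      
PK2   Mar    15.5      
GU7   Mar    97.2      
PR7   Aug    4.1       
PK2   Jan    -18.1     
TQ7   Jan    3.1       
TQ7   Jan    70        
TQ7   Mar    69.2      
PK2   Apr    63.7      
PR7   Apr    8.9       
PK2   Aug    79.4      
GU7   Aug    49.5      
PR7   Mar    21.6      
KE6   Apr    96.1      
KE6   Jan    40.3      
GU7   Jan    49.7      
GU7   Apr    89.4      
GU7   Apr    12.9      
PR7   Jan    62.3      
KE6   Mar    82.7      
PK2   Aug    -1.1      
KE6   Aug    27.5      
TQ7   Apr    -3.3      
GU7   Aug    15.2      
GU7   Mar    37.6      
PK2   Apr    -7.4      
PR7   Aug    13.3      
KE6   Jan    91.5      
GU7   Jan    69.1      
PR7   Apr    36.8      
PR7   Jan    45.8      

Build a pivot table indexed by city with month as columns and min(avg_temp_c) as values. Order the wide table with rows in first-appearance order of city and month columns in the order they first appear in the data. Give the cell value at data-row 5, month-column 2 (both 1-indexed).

15.2

With rows in first-appearance order of city, row 5 is city=GU7. month columns in first-appearance order: Mar, Aug, Apr, Jan; column 2 is Aug.
Long rows with city=GU7, month=Aug: min(49.5, 15.2) = 15.2.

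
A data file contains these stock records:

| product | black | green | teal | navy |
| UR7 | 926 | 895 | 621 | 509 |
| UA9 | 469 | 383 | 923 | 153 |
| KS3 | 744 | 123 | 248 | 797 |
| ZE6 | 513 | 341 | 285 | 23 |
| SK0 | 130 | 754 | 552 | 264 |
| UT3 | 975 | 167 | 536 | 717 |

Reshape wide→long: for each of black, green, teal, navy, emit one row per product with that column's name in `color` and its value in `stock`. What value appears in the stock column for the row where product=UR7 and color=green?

895

Unpivoting turns each (product, wide-column) pair into one long row.
The wide cell at row UR7, column green holds 895, so the long row (UR7, green) has stock=895.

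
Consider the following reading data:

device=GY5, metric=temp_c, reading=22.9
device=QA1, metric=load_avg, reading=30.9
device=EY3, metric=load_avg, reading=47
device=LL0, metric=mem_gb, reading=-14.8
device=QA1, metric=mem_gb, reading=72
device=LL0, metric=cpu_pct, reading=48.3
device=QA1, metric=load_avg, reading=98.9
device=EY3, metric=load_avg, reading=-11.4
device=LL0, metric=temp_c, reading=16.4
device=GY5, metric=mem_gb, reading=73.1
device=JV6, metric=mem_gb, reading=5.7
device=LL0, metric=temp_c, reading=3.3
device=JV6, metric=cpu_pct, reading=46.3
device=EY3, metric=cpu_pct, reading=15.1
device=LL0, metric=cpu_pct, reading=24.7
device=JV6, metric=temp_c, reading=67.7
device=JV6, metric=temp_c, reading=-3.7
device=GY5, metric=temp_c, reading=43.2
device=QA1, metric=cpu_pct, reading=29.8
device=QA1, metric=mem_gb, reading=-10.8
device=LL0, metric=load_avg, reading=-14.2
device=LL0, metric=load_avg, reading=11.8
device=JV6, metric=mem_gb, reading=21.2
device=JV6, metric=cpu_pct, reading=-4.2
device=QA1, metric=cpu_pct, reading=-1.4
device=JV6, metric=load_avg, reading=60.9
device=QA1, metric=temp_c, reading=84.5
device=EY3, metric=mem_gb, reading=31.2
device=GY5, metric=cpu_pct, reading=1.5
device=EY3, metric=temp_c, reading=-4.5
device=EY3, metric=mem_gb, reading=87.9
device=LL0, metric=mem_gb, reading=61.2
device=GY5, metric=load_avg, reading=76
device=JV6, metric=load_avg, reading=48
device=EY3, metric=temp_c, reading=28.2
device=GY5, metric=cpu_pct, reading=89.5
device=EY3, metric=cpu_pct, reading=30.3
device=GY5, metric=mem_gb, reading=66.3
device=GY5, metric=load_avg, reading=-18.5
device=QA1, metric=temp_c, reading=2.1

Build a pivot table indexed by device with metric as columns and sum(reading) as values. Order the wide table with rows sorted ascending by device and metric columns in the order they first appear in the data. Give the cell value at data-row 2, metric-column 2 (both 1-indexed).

57.5

With rows sorted ascending by device, row 2 is device=GY5. metric columns in first-appearance order: temp_c, load_avg, mem_gb, cpu_pct; column 2 is load_avg.
Long rows with device=GY5, metric=load_avg: 76 + -18.5 = 57.5.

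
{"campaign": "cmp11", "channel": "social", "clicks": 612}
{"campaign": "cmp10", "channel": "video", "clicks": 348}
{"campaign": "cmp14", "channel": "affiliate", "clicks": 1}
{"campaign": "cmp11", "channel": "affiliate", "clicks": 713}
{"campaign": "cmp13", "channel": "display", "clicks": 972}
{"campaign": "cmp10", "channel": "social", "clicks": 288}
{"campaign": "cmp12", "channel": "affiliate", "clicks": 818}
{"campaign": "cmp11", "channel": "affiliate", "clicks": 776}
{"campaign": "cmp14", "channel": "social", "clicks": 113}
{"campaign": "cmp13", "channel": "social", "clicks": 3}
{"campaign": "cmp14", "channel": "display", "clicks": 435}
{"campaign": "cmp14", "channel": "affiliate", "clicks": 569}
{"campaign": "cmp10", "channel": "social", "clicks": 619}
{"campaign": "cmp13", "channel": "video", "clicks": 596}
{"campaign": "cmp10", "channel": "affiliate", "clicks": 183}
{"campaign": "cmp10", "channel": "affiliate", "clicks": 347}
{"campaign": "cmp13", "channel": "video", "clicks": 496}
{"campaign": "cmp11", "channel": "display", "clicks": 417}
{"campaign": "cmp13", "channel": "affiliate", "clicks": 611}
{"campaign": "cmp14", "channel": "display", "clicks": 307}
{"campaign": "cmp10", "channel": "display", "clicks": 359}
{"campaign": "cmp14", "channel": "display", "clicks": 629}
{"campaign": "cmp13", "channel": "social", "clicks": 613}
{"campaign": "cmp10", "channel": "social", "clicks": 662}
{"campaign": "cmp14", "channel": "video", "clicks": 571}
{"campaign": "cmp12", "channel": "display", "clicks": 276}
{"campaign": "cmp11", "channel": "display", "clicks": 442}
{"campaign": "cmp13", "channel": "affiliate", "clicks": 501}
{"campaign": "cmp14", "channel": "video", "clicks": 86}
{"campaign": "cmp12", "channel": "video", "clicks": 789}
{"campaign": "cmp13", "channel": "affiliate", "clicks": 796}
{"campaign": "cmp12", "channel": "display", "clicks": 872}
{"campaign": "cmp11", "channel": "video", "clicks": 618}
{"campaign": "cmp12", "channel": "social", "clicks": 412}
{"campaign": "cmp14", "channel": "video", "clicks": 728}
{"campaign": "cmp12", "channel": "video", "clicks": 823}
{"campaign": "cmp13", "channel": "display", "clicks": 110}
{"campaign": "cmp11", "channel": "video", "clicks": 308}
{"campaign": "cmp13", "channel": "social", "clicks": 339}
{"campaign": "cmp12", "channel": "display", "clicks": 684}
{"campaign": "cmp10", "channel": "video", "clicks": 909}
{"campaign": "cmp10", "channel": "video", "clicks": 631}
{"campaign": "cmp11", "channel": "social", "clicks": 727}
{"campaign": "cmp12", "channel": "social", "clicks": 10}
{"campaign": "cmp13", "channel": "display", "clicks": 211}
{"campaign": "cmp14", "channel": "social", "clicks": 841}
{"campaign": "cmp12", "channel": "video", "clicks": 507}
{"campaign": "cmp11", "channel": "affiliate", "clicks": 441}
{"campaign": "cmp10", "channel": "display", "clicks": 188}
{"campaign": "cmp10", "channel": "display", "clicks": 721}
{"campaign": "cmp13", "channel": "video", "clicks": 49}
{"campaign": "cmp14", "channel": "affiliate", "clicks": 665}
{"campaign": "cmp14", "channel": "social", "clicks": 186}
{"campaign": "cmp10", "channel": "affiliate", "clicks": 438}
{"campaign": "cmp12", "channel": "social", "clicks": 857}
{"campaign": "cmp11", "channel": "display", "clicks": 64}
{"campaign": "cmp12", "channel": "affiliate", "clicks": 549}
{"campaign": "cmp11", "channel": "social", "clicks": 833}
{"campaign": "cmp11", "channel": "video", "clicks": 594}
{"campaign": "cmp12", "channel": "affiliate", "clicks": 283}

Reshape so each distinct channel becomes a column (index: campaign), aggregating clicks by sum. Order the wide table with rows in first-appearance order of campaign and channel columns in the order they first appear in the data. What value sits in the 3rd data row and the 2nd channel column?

With rows in first-appearance order of campaign, row 3 is campaign=cmp14. channel columns in first-appearance order: social, video, affiliate, display; column 2 is video.
Long rows with campaign=cmp14, channel=video: 571 + 86 + 728 = 1385.

1385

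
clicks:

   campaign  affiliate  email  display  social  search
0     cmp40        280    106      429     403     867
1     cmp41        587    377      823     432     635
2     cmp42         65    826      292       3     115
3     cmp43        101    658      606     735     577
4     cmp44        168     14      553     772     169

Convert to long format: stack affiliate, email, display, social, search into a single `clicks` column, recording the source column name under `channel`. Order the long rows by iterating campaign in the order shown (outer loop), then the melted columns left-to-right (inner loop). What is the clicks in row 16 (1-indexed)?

25 rows total (5 × 5). Row 16: index ⌊(16-1)/5⌋ = 3 into campaign → cmp43; (16-1) mod 5 = 0 into the melted columns → affiliate.
So row 16 is (cmp43, affiliate, 101); clicks = 101.

101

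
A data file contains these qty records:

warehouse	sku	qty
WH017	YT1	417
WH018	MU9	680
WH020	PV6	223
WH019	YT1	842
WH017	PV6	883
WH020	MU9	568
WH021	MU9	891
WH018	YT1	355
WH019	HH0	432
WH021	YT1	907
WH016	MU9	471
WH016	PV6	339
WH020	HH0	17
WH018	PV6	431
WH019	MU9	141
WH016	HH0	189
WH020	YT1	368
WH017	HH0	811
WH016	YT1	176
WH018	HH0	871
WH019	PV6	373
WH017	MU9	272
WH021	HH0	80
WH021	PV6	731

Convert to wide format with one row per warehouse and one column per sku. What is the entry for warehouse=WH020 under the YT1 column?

Wide layout: rows indexed by warehouse, columns are the 4 distinct sku values (YT1, MU9, PV6, HH0).
Cell (warehouse=WH020, sku=YT1) draws from the long row where warehouse=WH020 and sku=YT1, which has qty=368.

368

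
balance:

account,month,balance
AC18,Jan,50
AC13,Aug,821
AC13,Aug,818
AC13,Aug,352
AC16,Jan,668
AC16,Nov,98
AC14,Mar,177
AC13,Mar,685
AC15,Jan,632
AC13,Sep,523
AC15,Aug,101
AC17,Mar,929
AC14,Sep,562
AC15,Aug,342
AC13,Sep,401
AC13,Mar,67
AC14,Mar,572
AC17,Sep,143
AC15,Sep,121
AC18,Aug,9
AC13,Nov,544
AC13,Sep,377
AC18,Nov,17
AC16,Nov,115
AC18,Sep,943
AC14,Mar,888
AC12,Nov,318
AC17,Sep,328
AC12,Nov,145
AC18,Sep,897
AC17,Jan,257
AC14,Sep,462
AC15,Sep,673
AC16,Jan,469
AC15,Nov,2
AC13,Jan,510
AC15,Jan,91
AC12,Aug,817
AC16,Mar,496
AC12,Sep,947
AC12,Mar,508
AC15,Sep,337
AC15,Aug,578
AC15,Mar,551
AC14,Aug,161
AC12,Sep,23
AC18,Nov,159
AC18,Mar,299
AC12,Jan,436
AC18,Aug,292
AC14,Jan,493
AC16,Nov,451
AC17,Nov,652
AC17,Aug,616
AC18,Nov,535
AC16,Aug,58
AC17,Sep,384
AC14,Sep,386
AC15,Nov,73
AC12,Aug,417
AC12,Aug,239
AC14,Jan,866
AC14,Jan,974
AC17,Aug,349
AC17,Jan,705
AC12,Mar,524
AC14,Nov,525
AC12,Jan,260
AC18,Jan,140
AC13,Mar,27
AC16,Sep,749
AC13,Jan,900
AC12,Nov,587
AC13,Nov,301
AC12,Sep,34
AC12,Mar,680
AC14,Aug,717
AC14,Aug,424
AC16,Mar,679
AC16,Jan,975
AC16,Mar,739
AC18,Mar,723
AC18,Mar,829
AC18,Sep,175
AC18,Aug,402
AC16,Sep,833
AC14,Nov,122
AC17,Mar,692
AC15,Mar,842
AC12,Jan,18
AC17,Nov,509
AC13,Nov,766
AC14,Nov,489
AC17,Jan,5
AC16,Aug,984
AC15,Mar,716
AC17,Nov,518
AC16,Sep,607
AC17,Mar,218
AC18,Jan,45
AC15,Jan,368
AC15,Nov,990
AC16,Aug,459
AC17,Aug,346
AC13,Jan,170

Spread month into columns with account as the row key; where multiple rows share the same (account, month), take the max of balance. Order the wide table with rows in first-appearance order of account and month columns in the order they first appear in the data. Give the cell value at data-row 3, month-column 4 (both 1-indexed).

With rows in first-appearance order of account, row 3 is account=AC16. month columns in first-appearance order: Jan, Aug, Nov, Mar, Sep; column 4 is Mar.
Long rows with account=AC16, month=Mar: max(496, 679, 739) = 739.

739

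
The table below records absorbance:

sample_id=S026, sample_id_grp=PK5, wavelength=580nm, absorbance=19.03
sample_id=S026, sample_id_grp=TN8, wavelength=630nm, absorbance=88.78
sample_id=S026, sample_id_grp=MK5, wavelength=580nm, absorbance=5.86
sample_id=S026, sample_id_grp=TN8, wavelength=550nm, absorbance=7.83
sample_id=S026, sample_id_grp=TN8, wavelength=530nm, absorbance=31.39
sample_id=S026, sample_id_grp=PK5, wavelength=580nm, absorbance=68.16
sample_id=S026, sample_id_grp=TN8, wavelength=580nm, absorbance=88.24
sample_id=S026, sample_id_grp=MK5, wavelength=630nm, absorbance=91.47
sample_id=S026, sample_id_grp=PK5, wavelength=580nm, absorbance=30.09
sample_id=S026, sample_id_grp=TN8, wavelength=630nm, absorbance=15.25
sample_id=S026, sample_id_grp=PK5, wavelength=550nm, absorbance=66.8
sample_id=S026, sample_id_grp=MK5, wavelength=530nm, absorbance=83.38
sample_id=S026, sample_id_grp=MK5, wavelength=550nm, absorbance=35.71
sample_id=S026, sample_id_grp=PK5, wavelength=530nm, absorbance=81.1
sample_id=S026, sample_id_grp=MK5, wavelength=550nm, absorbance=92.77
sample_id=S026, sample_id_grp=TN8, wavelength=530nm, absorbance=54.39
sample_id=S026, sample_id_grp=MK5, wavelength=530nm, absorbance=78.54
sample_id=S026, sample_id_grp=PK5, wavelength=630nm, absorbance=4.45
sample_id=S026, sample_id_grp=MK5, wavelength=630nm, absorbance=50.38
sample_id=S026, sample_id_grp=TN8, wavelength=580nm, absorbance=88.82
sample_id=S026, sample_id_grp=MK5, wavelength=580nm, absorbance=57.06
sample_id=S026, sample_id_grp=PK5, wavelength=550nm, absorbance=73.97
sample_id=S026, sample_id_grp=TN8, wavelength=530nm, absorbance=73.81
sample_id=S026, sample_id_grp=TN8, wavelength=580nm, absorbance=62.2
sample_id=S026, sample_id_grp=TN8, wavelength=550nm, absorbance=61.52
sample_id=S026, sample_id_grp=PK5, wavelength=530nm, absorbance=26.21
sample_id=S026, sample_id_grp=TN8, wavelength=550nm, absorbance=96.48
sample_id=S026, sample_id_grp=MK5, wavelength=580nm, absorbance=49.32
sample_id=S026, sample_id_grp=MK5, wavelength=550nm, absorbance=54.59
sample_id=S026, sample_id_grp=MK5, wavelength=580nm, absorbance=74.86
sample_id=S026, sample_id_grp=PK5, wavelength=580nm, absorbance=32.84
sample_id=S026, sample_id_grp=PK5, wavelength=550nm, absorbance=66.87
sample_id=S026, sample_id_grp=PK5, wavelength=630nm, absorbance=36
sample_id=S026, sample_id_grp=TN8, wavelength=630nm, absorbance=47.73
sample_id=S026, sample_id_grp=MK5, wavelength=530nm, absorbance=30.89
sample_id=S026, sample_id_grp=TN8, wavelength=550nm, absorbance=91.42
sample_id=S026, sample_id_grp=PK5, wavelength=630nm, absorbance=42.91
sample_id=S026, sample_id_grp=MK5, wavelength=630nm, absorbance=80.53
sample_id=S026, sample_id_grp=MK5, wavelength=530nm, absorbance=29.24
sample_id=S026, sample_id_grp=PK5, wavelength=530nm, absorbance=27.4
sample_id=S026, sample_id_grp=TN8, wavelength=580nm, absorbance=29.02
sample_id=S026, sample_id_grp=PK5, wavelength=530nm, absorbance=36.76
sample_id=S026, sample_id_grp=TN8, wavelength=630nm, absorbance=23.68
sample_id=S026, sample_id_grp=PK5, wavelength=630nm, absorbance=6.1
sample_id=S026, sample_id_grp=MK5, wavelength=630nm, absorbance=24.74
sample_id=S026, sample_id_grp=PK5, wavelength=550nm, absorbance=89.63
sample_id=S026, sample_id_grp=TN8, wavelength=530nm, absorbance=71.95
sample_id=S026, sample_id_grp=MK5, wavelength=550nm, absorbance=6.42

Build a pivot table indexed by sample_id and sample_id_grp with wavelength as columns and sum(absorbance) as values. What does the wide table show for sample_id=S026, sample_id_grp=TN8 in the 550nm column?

257.25

Rows with sample_id=S026, sample_id_grp=TN8 and wavelength=550nm: absorbance values are 7.83, 61.52, 96.48, 91.42.
7.83 + 61.52 + 96.48 + 91.42 = 257.25.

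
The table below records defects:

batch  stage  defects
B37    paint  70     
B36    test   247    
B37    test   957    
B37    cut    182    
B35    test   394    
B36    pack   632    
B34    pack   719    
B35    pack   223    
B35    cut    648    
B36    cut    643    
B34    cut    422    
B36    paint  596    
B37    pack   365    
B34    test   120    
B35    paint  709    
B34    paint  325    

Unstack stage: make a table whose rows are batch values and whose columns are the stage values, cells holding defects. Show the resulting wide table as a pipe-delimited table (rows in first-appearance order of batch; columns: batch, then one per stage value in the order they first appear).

| batch | paint | test | cut | pack |
| B37 | 70 | 957 | 182 | 365 |
| B36 | 596 | 247 | 643 | 632 |
| B35 | 709 | 394 | 648 | 223 |
| B34 | 325 | 120 | 422 | 719 |

Columns: batch plus the 4 distinct stage values (paint, test, cut, pack).
For example, row B37 column paint takes defects=70 from the long row (B37, paint).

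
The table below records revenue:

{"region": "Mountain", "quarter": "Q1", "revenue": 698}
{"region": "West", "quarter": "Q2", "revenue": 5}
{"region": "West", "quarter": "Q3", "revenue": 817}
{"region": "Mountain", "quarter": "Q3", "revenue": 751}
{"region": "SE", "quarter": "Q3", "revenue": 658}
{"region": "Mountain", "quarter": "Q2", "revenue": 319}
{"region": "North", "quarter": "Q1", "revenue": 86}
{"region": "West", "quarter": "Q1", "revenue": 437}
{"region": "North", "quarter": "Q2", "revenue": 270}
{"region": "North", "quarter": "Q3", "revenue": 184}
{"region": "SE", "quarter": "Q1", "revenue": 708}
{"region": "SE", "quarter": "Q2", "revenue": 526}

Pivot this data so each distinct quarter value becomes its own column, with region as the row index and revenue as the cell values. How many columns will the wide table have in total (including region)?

1 column for region plus 3 distinct quarter values → 4 columns.

4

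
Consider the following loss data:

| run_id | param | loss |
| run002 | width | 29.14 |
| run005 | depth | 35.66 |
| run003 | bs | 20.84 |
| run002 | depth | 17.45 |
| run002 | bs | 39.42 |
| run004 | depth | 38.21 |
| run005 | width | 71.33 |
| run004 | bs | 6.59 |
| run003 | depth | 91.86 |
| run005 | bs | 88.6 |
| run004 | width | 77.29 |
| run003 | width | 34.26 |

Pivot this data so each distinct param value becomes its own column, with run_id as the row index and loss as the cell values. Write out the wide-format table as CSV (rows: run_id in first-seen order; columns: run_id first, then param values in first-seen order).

Columns: run_id plus the 3 distinct param values (width, depth, bs).
For example, row run002 column width takes loss=29.14 from the long row (run002, width).

run_id,width,depth,bs
run002,29.14,17.45,39.42
run005,71.33,35.66,88.6
run003,34.26,91.86,20.84
run004,77.29,38.21,6.59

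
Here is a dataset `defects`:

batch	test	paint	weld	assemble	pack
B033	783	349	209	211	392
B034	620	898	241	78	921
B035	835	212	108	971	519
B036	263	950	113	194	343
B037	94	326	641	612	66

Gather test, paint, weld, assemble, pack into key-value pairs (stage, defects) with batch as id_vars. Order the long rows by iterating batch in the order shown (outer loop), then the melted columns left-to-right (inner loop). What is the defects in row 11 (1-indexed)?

835

25 rows total (5 × 5). Row 11: index ⌊(11-1)/5⌋ = 2 into batch → B035; (11-1) mod 5 = 0 into the melted columns → test.
So row 11 is (B035, test, 835); defects = 835.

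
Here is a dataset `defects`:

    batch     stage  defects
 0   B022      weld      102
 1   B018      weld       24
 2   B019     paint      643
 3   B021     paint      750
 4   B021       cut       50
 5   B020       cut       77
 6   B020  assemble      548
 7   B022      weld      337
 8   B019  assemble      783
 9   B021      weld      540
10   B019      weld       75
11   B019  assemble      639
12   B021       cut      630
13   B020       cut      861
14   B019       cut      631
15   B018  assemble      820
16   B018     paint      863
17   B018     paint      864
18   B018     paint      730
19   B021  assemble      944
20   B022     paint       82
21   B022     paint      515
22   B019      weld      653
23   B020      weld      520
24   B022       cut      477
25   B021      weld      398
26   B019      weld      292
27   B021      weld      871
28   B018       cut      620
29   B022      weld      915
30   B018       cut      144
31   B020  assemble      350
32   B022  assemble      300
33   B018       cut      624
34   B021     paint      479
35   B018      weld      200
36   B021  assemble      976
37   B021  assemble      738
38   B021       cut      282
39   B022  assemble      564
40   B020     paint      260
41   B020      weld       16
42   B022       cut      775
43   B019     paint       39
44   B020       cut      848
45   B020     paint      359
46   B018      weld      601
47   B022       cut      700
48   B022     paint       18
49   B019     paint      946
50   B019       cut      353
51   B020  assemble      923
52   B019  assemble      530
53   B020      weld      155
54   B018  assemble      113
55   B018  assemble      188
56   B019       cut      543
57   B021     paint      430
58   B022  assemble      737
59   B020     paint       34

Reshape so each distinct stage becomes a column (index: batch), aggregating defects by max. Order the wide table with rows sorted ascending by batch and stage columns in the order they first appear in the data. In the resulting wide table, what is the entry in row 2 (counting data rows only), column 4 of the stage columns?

With rows sorted ascending by batch, row 2 is batch=B019. stage columns in first-appearance order: weld, paint, cut, assemble; column 4 is assemble.
Long rows with batch=B019, stage=assemble: max(783, 639, 530) = 783.

783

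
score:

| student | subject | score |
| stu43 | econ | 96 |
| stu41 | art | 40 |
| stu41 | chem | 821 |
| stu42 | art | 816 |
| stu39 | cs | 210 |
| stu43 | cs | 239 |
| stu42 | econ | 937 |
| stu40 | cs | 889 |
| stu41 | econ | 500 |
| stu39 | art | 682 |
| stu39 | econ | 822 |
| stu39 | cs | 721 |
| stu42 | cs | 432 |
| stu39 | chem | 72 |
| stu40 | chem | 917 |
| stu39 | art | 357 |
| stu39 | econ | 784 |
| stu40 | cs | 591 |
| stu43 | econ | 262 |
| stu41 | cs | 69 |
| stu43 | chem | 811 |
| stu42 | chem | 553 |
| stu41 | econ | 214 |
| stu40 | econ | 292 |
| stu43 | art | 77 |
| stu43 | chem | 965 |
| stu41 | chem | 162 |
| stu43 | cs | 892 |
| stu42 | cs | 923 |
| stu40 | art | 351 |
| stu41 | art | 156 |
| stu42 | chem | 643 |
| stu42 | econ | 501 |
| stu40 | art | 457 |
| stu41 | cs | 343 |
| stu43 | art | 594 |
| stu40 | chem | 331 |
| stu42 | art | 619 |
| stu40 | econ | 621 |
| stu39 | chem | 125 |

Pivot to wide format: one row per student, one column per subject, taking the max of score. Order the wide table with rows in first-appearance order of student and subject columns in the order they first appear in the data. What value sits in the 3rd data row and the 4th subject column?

923

With rows in first-appearance order of student, row 3 is student=stu42. subject columns in first-appearance order: econ, art, chem, cs; column 4 is cs.
Long rows with student=stu42, subject=cs: max(432, 923) = 923.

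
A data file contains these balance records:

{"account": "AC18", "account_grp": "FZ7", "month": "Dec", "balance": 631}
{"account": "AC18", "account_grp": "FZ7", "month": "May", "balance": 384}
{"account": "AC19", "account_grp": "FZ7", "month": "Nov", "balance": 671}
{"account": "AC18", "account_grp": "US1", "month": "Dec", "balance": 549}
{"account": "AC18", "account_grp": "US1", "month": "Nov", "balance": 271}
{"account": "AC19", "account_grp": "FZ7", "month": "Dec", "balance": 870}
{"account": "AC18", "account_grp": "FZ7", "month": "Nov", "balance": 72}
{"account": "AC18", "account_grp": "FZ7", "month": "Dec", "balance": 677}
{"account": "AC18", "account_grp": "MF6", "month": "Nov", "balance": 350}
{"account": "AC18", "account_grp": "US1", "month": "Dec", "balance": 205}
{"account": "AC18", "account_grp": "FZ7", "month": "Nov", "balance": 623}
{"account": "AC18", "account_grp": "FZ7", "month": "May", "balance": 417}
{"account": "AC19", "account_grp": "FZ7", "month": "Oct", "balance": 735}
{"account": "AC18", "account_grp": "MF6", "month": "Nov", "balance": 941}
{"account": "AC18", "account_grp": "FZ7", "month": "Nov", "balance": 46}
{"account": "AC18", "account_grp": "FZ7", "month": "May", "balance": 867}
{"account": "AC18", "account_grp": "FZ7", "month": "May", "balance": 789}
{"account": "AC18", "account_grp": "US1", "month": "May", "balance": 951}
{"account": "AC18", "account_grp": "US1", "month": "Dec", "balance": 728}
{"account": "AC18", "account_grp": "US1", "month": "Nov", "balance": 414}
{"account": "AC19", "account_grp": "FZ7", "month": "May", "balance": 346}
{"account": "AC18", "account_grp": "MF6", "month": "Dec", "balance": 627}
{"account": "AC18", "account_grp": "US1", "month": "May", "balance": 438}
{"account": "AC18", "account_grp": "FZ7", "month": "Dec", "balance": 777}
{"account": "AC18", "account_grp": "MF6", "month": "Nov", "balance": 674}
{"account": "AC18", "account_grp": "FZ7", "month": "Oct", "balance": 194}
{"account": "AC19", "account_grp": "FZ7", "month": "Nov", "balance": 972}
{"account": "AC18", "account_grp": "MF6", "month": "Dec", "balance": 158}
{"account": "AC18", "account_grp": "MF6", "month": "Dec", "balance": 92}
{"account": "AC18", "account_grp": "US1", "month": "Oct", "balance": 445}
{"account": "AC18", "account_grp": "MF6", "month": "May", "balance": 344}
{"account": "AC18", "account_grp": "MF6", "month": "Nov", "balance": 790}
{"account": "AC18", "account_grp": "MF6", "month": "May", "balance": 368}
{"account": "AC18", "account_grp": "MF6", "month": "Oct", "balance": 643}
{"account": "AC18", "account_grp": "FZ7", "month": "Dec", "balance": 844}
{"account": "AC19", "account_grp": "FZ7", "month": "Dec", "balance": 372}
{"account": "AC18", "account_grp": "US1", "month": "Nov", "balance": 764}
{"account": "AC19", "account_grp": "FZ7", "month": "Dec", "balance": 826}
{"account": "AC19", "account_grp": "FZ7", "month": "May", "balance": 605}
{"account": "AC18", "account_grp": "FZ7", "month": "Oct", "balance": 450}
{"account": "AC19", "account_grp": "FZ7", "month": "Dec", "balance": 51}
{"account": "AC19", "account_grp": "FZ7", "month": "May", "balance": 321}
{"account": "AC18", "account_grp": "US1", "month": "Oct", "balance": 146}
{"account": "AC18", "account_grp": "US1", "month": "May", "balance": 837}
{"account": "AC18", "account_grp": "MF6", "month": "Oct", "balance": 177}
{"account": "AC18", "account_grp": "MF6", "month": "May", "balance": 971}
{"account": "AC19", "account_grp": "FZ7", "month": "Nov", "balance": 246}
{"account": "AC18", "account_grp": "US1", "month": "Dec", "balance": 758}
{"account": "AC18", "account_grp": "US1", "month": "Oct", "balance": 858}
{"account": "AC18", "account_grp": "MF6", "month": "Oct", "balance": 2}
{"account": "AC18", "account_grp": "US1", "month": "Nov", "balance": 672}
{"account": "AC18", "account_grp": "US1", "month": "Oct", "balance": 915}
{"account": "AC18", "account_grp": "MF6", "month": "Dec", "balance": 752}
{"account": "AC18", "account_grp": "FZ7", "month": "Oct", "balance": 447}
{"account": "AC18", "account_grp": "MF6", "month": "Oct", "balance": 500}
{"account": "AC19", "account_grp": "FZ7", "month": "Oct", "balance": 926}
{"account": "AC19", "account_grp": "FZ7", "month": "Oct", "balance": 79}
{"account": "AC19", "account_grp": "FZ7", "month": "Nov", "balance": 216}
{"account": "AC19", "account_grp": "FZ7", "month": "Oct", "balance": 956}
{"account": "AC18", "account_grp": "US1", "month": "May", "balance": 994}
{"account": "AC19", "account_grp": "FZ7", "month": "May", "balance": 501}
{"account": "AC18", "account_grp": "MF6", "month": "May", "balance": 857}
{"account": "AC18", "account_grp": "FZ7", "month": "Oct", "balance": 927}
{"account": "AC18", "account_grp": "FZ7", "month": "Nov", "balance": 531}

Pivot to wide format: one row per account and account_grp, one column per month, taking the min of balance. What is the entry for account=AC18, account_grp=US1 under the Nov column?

271

Rows with account=AC18, account_grp=US1 and month=Nov: balance values are 271, 414, 764, 672.
min(271, 414, 764, 672) = 271.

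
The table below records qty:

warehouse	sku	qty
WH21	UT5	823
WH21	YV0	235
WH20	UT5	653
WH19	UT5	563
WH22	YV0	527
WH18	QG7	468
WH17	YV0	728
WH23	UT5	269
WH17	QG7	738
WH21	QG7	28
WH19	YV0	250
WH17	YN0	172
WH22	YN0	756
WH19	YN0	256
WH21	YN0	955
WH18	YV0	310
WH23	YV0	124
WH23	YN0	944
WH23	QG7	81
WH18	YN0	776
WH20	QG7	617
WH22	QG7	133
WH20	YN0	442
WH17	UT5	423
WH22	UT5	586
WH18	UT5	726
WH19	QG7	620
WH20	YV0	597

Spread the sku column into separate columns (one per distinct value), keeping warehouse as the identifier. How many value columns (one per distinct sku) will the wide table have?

4 distinct sku values: UT5, YV0, YN0, QG7.

4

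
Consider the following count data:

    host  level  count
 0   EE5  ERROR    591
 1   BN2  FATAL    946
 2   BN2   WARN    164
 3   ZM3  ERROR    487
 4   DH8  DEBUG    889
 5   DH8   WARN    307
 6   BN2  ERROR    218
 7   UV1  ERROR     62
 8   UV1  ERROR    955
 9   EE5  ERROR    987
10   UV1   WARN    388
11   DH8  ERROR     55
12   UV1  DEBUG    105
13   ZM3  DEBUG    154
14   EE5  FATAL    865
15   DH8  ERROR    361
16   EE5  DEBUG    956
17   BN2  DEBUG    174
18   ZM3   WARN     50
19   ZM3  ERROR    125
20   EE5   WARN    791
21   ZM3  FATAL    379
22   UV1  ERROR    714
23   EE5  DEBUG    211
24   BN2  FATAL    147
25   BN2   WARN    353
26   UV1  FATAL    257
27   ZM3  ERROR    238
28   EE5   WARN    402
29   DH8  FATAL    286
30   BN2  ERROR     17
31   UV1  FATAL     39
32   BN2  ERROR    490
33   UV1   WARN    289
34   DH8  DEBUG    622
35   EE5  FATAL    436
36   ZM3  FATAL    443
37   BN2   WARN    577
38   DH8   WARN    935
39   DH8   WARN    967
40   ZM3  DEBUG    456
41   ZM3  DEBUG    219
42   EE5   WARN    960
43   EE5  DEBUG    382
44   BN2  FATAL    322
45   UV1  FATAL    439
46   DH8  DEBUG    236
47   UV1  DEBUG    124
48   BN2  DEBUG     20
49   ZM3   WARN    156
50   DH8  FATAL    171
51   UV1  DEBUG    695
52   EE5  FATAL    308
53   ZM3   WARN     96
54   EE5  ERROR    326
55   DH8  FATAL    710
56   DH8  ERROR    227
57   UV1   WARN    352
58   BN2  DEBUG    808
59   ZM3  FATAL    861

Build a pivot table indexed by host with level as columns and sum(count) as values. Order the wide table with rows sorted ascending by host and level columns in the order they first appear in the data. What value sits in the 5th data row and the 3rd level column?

With rows sorted ascending by host, row 5 is host=ZM3. level columns in first-appearance order: ERROR, FATAL, WARN, DEBUG; column 3 is WARN.
Long rows with host=ZM3, level=WARN: 50 + 156 + 96 = 302.

302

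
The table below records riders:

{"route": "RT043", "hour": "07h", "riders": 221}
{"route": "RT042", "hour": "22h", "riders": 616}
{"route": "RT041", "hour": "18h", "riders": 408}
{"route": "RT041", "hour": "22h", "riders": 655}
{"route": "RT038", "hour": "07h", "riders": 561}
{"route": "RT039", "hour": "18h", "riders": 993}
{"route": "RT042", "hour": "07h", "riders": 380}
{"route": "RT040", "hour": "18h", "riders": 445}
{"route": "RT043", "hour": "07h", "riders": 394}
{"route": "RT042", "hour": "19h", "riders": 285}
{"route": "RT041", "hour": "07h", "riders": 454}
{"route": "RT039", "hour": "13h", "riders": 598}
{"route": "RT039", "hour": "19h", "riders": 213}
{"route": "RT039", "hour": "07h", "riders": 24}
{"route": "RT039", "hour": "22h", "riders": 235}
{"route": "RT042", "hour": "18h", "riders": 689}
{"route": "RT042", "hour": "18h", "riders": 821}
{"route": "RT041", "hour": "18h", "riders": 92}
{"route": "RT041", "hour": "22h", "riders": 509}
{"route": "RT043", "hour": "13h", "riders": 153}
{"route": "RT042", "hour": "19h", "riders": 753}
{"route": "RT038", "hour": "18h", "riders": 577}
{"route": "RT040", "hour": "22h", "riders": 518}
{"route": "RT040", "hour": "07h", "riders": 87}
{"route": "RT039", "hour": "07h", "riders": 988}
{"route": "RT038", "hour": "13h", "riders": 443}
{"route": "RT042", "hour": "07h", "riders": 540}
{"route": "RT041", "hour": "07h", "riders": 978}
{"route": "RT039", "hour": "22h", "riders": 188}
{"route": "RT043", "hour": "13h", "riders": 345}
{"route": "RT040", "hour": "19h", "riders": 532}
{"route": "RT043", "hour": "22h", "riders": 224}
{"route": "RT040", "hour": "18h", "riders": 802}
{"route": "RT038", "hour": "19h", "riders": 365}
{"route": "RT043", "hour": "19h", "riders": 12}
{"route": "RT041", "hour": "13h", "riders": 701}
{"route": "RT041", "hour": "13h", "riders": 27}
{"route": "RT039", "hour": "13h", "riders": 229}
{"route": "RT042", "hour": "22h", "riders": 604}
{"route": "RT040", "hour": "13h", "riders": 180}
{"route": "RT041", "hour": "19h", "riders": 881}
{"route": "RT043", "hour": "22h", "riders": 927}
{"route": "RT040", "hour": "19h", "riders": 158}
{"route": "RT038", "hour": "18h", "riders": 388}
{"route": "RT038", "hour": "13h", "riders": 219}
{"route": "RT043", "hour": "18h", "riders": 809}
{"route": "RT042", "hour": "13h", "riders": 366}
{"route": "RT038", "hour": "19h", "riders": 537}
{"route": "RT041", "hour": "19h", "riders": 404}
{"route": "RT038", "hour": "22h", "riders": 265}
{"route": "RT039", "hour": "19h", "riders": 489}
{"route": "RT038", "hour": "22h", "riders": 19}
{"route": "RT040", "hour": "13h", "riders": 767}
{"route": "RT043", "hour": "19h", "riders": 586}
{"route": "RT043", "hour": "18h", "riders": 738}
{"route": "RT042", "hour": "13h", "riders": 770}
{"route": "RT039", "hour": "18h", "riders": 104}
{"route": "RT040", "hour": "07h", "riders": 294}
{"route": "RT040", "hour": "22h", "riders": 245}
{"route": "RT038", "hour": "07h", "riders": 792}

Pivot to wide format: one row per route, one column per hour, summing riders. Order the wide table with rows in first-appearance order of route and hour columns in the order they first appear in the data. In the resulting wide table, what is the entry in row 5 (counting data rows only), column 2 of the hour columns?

With rows in first-appearance order of route, row 5 is route=RT039. hour columns in first-appearance order: 07h, 22h, 18h, 19h, 13h; column 2 is 22h.
Long rows with route=RT039, hour=22h: 235 + 188 = 423.

423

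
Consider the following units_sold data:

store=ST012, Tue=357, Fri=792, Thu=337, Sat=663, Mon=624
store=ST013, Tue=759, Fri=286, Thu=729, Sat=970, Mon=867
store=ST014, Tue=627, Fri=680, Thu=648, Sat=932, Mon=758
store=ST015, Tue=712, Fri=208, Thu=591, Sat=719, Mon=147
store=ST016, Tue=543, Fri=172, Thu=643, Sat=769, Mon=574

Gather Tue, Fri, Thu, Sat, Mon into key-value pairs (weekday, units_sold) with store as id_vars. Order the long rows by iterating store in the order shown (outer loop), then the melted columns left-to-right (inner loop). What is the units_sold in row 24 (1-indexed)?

25 rows total (5 × 5). Row 24: index ⌊(24-1)/5⌋ = 4 into store → ST016; (24-1) mod 5 = 3 into the melted columns → Sat.
So row 24 is (ST016, Sat, 769); units_sold = 769.

769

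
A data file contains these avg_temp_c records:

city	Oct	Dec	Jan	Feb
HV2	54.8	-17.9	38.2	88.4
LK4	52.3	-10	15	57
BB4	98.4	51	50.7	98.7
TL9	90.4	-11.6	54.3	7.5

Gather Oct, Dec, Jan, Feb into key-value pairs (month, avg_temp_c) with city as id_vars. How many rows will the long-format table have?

4 city values × 4 melted columns = 16 rows.

16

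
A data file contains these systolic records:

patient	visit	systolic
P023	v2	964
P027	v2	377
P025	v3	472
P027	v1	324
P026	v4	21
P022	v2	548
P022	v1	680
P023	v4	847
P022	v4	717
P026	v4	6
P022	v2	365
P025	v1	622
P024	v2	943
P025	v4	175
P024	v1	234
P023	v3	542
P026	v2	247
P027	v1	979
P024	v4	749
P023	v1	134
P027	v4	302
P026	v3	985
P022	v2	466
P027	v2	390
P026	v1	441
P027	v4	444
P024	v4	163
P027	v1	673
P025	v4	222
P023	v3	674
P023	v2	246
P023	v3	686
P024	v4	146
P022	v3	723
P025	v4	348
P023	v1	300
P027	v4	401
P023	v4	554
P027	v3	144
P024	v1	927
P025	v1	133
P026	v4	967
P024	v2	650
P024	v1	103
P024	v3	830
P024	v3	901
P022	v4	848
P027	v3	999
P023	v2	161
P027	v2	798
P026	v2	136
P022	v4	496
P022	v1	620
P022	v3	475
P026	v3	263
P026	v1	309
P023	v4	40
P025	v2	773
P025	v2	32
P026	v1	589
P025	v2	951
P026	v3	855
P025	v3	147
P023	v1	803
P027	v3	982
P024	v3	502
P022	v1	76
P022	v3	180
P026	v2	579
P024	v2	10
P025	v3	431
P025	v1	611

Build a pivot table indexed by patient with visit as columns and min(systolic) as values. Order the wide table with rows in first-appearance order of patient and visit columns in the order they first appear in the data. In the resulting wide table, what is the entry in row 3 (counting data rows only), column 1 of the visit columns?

With rows in first-appearance order of patient, row 3 is patient=P025. visit columns in first-appearance order: v2, v3, v1, v4; column 1 is v2.
Long rows with patient=P025, visit=v2: min(773, 32, 951) = 32.

32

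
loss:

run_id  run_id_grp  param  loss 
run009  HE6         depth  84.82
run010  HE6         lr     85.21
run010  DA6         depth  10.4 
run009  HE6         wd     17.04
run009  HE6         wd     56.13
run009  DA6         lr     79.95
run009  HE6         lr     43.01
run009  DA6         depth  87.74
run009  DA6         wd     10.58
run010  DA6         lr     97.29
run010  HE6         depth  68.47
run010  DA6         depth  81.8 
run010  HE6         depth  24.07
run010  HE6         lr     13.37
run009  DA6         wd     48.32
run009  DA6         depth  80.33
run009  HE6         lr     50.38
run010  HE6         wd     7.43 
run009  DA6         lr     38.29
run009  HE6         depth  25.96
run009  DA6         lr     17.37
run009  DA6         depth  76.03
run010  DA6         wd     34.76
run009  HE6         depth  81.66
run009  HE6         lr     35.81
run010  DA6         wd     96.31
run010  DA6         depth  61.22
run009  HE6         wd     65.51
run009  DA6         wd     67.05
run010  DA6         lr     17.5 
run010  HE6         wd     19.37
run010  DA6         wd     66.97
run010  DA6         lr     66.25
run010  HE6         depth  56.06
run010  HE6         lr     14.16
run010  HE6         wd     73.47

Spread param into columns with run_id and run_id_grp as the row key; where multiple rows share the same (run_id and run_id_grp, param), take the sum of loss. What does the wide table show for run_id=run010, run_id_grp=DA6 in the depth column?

153.42

Rows with run_id=run010, run_id_grp=DA6 and param=depth: loss values are 10.4, 81.8, 61.22.
10.4 + 81.8 + 61.22 = 153.42.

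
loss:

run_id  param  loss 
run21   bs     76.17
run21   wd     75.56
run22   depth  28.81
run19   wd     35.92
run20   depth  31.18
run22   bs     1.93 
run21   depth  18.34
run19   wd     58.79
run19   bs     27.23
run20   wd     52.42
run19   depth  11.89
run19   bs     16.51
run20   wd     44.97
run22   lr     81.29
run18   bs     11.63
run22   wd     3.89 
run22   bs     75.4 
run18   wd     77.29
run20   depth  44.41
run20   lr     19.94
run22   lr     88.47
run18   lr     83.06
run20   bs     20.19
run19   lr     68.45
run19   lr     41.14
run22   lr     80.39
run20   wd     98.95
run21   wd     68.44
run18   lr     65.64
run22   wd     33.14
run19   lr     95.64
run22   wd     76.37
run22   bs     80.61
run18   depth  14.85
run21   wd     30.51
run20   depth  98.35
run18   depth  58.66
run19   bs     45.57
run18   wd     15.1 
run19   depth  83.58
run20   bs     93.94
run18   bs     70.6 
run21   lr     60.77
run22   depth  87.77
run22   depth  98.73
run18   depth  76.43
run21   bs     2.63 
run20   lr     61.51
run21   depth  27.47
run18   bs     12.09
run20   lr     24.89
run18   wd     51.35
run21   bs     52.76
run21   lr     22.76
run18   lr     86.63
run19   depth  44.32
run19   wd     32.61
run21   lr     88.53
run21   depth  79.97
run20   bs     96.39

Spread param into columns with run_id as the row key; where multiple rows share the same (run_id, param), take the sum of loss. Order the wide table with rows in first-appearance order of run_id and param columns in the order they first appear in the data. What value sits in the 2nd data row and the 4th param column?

With rows in first-appearance order of run_id, row 2 is run_id=run22. param columns in first-appearance order: bs, wd, depth, lr; column 4 is lr.
Long rows with run_id=run22, param=lr: 81.29 + 88.47 + 80.39 = 250.15.

250.15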